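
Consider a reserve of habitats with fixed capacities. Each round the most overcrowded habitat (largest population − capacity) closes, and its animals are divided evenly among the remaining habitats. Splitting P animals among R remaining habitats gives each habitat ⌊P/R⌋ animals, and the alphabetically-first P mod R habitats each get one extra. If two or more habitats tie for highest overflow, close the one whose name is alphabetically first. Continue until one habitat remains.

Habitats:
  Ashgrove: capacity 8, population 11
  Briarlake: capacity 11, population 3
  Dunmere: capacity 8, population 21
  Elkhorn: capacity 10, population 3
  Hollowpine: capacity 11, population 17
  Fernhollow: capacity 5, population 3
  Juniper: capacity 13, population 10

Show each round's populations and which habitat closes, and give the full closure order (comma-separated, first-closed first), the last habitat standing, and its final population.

Round 1: Ashgrove=11 Briarlake=3 Dunmere=21 Elkhorn=3 Fernhollow=3 Hollowpine=17 Juniper=10 → close Dunmere (overflow 13)
  21÷6 = 3 each, +1 to first 3
Round 2: Ashgrove=15 Briarlake=7 Elkhorn=7 Fernhollow=6 Hollowpine=20 Juniper=13 → close Hollowpine (overflow 9)
  20÷5 = 4 each, +1 to first 0
Round 3: Ashgrove=19 Briarlake=11 Elkhorn=11 Fernhollow=10 Juniper=17 → close Ashgrove (overflow 11)
  19÷4 = 4 each, +1 to first 3
Round 4: Briarlake=16 Elkhorn=16 Fernhollow=15 Juniper=21 → close Fernhollow (overflow 10)
  15÷3 = 5 each, +1 to first 0
Round 5: Briarlake=21 Elkhorn=21 Juniper=26 → close Juniper (overflow 13)
  26÷2 = 13 each, +1 to first 0
Round 6: Briarlake=34 Elkhorn=34 → close Elkhorn (overflow 24)
  34÷1 = 34 each, +1 to first 0

Closure order: Dunmere, Hollowpine, Ashgrove, Fernhollow, Juniper, Elkhorn
Last habitat: Briarlake with 68 animals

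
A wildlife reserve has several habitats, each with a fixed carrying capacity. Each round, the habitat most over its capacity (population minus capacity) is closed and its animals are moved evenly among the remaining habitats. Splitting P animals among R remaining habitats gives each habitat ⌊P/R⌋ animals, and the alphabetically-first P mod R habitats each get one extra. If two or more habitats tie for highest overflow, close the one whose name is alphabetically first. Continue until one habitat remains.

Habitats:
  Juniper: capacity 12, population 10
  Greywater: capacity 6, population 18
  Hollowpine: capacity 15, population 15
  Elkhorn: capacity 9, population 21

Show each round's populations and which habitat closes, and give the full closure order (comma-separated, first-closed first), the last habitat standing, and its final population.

Closure order: Elkhorn, Greywater, Hollowpine
Last habitat: Juniper with 64 animals

Round 1: Elkhorn=21 Greywater=18 Hollowpine=15 Juniper=10 → close Elkhorn (overflow 12)
  21÷3 = 7 each, +1 to first 0
Round 2: Greywater=25 Hollowpine=22 Juniper=17 → close Greywater (overflow 19)
  25÷2 = 12 each, +1 to first 1
Round 3: Hollowpine=35 Juniper=29 → close Hollowpine (overflow 20)
  35÷1 = 35 each, +1 to first 0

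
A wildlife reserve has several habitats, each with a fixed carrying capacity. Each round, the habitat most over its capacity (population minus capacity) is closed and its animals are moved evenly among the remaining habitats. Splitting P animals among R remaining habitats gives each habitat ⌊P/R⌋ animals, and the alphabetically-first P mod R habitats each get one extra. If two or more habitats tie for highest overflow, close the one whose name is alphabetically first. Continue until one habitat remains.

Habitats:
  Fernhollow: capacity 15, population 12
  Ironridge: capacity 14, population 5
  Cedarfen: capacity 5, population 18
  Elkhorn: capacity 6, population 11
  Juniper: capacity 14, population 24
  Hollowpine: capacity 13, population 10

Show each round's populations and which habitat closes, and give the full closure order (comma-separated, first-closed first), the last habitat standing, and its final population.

Round 1: Cedarfen=18 Elkhorn=11 Fernhollow=12 Hollowpine=10 Ironridge=5 Juniper=24 → close Cedarfen (overflow 13)
  18÷5 = 3 each, +1 to first 3
Round 2: Elkhorn=15 Fernhollow=16 Hollowpine=14 Ironridge=8 Juniper=27 → close Juniper (overflow 13)
  27÷4 = 6 each, +1 to first 3
Round 3: Elkhorn=22 Fernhollow=23 Hollowpine=21 Ironridge=14 → close Elkhorn (overflow 16)
  22÷3 = 7 each, +1 to first 1
Round 4: Fernhollow=31 Hollowpine=28 Ironridge=21 → close Fernhollow (overflow 16)
  31÷2 = 15 each, +1 to first 1
Round 5: Hollowpine=44 Ironridge=36 → close Hollowpine (overflow 31)
  44÷1 = 44 each, +1 to first 0

Closure order: Cedarfen, Juniper, Elkhorn, Fernhollow, Hollowpine
Last habitat: Ironridge with 80 animals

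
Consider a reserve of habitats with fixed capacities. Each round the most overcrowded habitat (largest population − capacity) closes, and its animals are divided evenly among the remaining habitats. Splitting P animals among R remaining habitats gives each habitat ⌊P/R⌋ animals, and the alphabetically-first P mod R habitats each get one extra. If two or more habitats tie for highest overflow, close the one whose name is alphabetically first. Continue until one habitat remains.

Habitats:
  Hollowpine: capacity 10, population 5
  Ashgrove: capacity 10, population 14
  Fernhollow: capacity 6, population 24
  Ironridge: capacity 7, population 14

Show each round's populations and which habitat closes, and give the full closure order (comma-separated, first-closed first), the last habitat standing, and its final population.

Closure order: Fernhollow, Ironridge, Ashgrove
Last habitat: Hollowpine with 57 animals

Round 1: Ashgrove=14 Fernhollow=24 Hollowpine=5 Ironridge=14 → close Fernhollow (overflow 18)
  24÷3 = 8 each, +1 to first 0
Round 2: Ashgrove=22 Hollowpine=13 Ironridge=22 → close Ironridge (overflow 15)
  22÷2 = 11 each, +1 to first 0
Round 3: Ashgrove=33 Hollowpine=24 → close Ashgrove (overflow 23)
  33÷1 = 33 each, +1 to first 0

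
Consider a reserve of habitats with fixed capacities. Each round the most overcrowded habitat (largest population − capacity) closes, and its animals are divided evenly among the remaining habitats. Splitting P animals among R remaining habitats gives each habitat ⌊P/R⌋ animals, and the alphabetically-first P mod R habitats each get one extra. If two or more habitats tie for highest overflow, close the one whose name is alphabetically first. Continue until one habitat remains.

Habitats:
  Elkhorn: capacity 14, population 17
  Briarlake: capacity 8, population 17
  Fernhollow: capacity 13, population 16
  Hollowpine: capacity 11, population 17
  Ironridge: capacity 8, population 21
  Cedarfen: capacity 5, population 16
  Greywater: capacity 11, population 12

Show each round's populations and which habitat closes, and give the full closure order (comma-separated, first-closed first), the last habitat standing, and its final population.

Closure order: Ironridge, Cedarfen, Briarlake, Hollowpine, Elkhorn, Fernhollow
Last habitat: Greywater with 116 animals

Round 1: Briarlake=17 Cedarfen=16 Elkhorn=17 Fernhollow=16 Greywater=12 Hollowpine=17 Ironridge=21 → close Ironridge (overflow 13)
  21÷6 = 3 each, +1 to first 3
Round 2: Briarlake=21 Cedarfen=20 Elkhorn=21 Fernhollow=19 Greywater=15 Hollowpine=20 → close Cedarfen (overflow 15)
  20÷5 = 4 each, +1 to first 0
Round 3: Briarlake=25 Elkhorn=25 Fernhollow=23 Greywater=19 Hollowpine=24 → close Briarlake (overflow 17)
  25÷4 = 6 each, +1 to first 1
Round 4: Elkhorn=32 Fernhollow=29 Greywater=25 Hollowpine=30 → close Hollowpine (overflow 19)
  30÷3 = 10 each, +1 to first 0
Round 5: Elkhorn=42 Fernhollow=39 Greywater=35 → close Elkhorn (overflow 28)
  42÷2 = 21 each, +1 to first 0
Round 6: Fernhollow=60 Greywater=56 → close Fernhollow (overflow 47)
  60÷1 = 60 each, +1 to first 0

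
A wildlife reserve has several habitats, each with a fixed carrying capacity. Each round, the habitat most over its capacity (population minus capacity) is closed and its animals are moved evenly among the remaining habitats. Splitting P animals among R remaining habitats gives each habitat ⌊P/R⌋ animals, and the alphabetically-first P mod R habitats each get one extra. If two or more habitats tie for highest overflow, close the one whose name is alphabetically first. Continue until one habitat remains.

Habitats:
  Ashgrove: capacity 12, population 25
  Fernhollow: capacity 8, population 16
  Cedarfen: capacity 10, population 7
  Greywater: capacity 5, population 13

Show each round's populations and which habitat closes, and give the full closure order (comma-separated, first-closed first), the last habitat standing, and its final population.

Closure order: Ashgrove, Fernhollow, Greywater
Last habitat: Cedarfen with 61 animals

Round 1: Ashgrove=25 Cedarfen=7 Fernhollow=16 Greywater=13 → close Ashgrove (overflow 13)
  25÷3 = 8 each, +1 to first 1
Round 2: Cedarfen=16 Fernhollow=24 Greywater=21 → close Fernhollow (overflow 16)
  24÷2 = 12 each, +1 to first 0
Round 3: Cedarfen=28 Greywater=33 → close Greywater (overflow 28)
  33÷1 = 33 each, +1 to first 0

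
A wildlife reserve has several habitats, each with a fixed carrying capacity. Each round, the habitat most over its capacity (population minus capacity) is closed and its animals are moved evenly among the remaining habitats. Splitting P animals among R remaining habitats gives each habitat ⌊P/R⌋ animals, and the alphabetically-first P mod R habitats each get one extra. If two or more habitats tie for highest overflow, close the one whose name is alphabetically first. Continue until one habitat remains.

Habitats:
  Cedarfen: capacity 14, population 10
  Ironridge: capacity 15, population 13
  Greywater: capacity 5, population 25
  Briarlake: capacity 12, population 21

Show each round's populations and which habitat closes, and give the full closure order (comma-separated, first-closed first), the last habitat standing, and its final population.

Round 1: Briarlake=21 Cedarfen=10 Greywater=25 Ironridge=13 → close Greywater (overflow 20)
  25÷3 = 8 each, +1 to first 1
Round 2: Briarlake=30 Cedarfen=18 Ironridge=21 → close Briarlake (overflow 18)
  30÷2 = 15 each, +1 to first 0
Round 3: Cedarfen=33 Ironridge=36 → close Ironridge (overflow 21)
  36÷1 = 36 each, +1 to first 0

Closure order: Greywater, Briarlake, Ironridge
Last habitat: Cedarfen with 69 animals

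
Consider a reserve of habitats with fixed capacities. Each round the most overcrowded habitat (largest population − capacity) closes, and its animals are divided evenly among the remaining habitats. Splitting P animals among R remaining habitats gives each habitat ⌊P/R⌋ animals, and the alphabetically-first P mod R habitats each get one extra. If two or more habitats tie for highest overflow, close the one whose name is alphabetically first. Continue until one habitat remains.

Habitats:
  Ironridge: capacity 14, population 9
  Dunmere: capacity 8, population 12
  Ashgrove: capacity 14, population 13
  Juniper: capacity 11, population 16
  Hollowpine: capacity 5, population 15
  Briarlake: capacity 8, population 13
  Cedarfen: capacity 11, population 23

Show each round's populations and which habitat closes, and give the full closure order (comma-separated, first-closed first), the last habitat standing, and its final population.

Round 1: Ashgrove=13 Briarlake=13 Cedarfen=23 Dunmere=12 Hollowpine=15 Ironridge=9 Juniper=16 → close Cedarfen (overflow 12)
  23÷6 = 3 each, +1 to first 5
Round 2: Ashgrove=17 Briarlake=17 Dunmere=16 Hollowpine=19 Ironridge=13 Juniper=19 → close Hollowpine (overflow 14)
  19÷5 = 3 each, +1 to first 4
Round 3: Ashgrove=21 Briarlake=21 Dunmere=20 Ironridge=17 Juniper=22 → close Briarlake (overflow 13)
  21÷4 = 5 each, +1 to first 1
Round 4: Ashgrove=27 Dunmere=25 Ironridge=22 Juniper=27 → close Dunmere (overflow 17)
  25÷3 = 8 each, +1 to first 1
Round 5: Ashgrove=36 Ironridge=30 Juniper=35 → close Juniper (overflow 24)
  35÷2 = 17 each, +1 to first 1
Round 6: Ashgrove=54 Ironridge=47 → close Ashgrove (overflow 40)
  54÷1 = 54 each, +1 to first 0

Closure order: Cedarfen, Hollowpine, Briarlake, Dunmere, Juniper, Ashgrove
Last habitat: Ironridge with 101 animals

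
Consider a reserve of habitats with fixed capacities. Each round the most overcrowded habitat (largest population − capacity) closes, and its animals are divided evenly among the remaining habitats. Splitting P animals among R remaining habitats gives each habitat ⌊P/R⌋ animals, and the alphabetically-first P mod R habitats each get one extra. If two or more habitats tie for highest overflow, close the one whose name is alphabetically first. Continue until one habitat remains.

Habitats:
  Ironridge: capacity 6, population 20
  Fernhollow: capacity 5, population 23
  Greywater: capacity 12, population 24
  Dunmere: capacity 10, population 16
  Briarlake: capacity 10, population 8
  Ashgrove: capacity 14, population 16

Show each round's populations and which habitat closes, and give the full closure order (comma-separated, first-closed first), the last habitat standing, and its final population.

Round 1: Ashgrove=16 Briarlake=8 Dunmere=16 Fernhollow=23 Greywater=24 Ironridge=20 → close Fernhollow (overflow 18)
  23÷5 = 4 each, +1 to first 3
Round 2: Ashgrove=21 Briarlake=13 Dunmere=21 Greywater=28 Ironridge=24 → close Ironridge (overflow 18)
  24÷4 = 6 each, +1 to first 0
Round 3: Ashgrove=27 Briarlake=19 Dunmere=27 Greywater=34 → close Greywater (overflow 22)
  34÷3 = 11 each, +1 to first 1
Round 4: Ashgrove=39 Briarlake=30 Dunmere=38 → close Dunmere (overflow 28)
  38÷2 = 19 each, +1 to first 0
Round 5: Ashgrove=58 Briarlake=49 → close Ashgrove (overflow 44)
  58÷1 = 58 each, +1 to first 0

Closure order: Fernhollow, Ironridge, Greywater, Dunmere, Ashgrove
Last habitat: Briarlake with 107 animals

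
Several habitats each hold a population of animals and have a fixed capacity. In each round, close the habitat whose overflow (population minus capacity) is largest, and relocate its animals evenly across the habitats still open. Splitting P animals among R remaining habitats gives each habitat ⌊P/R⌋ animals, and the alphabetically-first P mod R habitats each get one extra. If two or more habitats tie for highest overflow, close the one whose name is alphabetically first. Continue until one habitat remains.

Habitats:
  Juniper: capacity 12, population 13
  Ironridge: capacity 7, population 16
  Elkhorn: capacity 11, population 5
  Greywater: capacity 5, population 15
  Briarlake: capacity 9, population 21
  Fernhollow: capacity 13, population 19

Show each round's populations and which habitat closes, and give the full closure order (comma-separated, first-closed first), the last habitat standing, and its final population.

Closure order: Briarlake, Greywater, Ironridge, Fernhollow, Juniper
Last habitat: Elkhorn with 89 animals

Round 1: Briarlake=21 Elkhorn=5 Fernhollow=19 Greywater=15 Ironridge=16 Juniper=13 → close Briarlake (overflow 12)
  21÷5 = 4 each, +1 to first 1
Round 2: Elkhorn=10 Fernhollow=23 Greywater=19 Ironridge=20 Juniper=17 → close Greywater (overflow 14)
  19÷4 = 4 each, +1 to first 3
Round 3: Elkhorn=15 Fernhollow=28 Ironridge=25 Juniper=21 → close Ironridge (overflow 18)
  25÷3 = 8 each, +1 to first 1
Round 4: Elkhorn=24 Fernhollow=36 Juniper=29 → close Fernhollow (overflow 23)
  36÷2 = 18 each, +1 to first 0
Round 5: Elkhorn=42 Juniper=47 → close Juniper (overflow 35)
  47÷1 = 47 each, +1 to first 0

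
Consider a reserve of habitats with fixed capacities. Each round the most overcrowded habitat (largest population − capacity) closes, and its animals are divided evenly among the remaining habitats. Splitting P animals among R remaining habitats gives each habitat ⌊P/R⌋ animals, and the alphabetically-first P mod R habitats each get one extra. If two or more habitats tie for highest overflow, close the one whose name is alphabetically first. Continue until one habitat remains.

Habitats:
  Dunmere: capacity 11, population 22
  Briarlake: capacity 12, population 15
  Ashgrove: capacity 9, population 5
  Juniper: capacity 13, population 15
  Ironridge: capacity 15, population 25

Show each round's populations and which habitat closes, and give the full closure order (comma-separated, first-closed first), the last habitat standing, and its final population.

Round 1: Ashgrove=5 Briarlake=15 Dunmere=22 Ironridge=25 Juniper=15 → close Dunmere (overflow 11)
  22÷4 = 5 each, +1 to first 2
Round 2: Ashgrove=11 Briarlake=21 Ironridge=30 Juniper=20 → close Ironridge (overflow 15)
  30÷3 = 10 each, +1 to first 0
Round 3: Ashgrove=21 Briarlake=31 Juniper=30 → close Briarlake (overflow 19)
  31÷2 = 15 each, +1 to first 1
Round 4: Ashgrove=37 Juniper=45 → close Juniper (overflow 32)
  45÷1 = 45 each, +1 to first 0

Closure order: Dunmere, Ironridge, Briarlake, Juniper
Last habitat: Ashgrove with 82 animals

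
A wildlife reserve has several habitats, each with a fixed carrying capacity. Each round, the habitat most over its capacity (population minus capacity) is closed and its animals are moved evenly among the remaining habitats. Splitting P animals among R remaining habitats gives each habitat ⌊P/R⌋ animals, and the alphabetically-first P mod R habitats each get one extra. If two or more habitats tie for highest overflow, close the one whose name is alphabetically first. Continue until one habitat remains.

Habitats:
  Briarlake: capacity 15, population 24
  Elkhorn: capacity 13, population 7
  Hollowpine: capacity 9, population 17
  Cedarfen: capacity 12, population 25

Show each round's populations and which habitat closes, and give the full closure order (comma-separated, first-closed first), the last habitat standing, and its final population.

Round 1: Briarlake=24 Cedarfen=25 Elkhorn=7 Hollowpine=17 → close Cedarfen (overflow 13)
  25÷3 = 8 each, +1 to first 1
Round 2: Briarlake=33 Elkhorn=15 Hollowpine=25 → close Briarlake (overflow 18)
  33÷2 = 16 each, +1 to first 1
Round 3: Elkhorn=32 Hollowpine=41 → close Hollowpine (overflow 32)
  41÷1 = 41 each, +1 to first 0

Closure order: Cedarfen, Briarlake, Hollowpine
Last habitat: Elkhorn with 73 animals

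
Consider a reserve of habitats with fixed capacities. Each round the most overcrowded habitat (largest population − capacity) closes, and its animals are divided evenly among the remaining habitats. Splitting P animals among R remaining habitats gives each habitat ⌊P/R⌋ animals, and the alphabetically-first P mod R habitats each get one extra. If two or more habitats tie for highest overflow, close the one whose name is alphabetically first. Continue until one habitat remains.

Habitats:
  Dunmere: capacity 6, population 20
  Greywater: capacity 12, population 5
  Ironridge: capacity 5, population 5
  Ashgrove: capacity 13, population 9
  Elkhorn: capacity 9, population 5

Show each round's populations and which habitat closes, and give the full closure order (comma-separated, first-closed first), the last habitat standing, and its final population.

Round 1: Ashgrove=9 Dunmere=20 Elkhorn=5 Greywater=5 Ironridge=5 → close Dunmere (overflow 14)
  20÷4 = 5 each, +1 to first 0
Round 2: Ashgrove=14 Elkhorn=10 Greywater=10 Ironridge=10 → close Ironridge (overflow 5)
  10÷3 = 3 each, +1 to first 1
Round 3: Ashgrove=18 Elkhorn=13 Greywater=13 → close Ashgrove (overflow 5)
  18÷2 = 9 each, +1 to first 0
Round 4: Elkhorn=22 Greywater=22 → close Elkhorn (overflow 13)
  22÷1 = 22 each, +1 to first 0

Closure order: Dunmere, Ironridge, Ashgrove, Elkhorn
Last habitat: Greywater with 44 animals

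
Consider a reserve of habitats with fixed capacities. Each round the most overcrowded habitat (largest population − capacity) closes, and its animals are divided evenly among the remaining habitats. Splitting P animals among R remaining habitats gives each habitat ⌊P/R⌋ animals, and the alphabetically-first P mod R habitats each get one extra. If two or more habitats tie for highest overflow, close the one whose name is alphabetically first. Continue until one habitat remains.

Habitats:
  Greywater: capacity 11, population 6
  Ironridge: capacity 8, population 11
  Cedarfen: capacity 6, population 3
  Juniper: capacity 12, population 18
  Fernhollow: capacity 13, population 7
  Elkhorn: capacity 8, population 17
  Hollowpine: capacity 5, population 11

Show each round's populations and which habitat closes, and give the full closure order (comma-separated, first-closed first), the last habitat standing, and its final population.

Closure order: Elkhorn, Hollowpine, Juniper, Ironridge, Cedarfen, Fernhollow
Last habitat: Greywater with 73 animals

Round 1: Cedarfen=3 Elkhorn=17 Fernhollow=7 Greywater=6 Hollowpine=11 Ironridge=11 Juniper=18 → close Elkhorn (overflow 9)
  17÷6 = 2 each, +1 to first 5
Round 2: Cedarfen=6 Fernhollow=10 Greywater=9 Hollowpine=14 Ironridge=14 Juniper=20 → close Hollowpine (overflow 9)
  14÷5 = 2 each, +1 to first 4
Round 3: Cedarfen=9 Fernhollow=13 Greywater=12 Ironridge=17 Juniper=22 → close Juniper (overflow 10)
  22÷4 = 5 each, +1 to first 2
Round 4: Cedarfen=15 Fernhollow=19 Greywater=17 Ironridge=22 → close Ironridge (overflow 14)
  22÷3 = 7 each, +1 to first 1
Round 5: Cedarfen=23 Fernhollow=26 Greywater=24 → close Cedarfen (overflow 17)
  23÷2 = 11 each, +1 to first 1
Round 6: Fernhollow=38 Greywater=35 → close Fernhollow (overflow 25)
  38÷1 = 38 each, +1 to first 0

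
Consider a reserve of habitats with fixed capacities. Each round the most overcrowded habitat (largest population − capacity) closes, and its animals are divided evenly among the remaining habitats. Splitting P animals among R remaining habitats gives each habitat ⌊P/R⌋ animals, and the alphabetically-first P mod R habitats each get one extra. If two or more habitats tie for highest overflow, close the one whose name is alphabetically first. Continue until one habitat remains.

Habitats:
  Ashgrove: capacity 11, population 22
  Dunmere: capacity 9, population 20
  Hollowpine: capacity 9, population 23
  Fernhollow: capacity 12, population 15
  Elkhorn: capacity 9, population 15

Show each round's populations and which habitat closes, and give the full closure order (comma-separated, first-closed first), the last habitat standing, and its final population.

Closure order: Hollowpine, Ashgrove, Dunmere, Elkhorn
Last habitat: Fernhollow with 95 animals

Round 1: Ashgrove=22 Dunmere=20 Elkhorn=15 Fernhollow=15 Hollowpine=23 → close Hollowpine (overflow 14)
  23÷4 = 5 each, +1 to first 3
Round 2: Ashgrove=28 Dunmere=26 Elkhorn=21 Fernhollow=20 → close Ashgrove (overflow 17)
  28÷3 = 9 each, +1 to first 1
Round 3: Dunmere=36 Elkhorn=30 Fernhollow=29 → close Dunmere (overflow 27)
  36÷2 = 18 each, +1 to first 0
Round 4: Elkhorn=48 Fernhollow=47 → close Elkhorn (overflow 39)
  48÷1 = 48 each, +1 to first 0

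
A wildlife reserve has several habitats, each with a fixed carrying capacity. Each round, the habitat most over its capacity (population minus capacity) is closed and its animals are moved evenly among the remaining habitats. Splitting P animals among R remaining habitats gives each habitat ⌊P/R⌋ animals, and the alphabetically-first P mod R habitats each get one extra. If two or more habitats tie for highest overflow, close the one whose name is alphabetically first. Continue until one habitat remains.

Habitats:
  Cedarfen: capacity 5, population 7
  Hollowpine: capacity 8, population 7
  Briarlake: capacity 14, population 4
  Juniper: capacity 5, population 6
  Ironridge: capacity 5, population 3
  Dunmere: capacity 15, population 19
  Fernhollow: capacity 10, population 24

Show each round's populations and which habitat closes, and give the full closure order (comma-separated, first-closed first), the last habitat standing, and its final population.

Closure order: Fernhollow, Dunmere, Cedarfen, Juniper, Hollowpine, Ironridge
Last habitat: Briarlake with 70 animals

Round 1: Briarlake=4 Cedarfen=7 Dunmere=19 Fernhollow=24 Hollowpine=7 Ironridge=3 Juniper=6 → close Fernhollow (overflow 14)
  24÷6 = 4 each, +1 to first 0
Round 2: Briarlake=8 Cedarfen=11 Dunmere=23 Hollowpine=11 Ironridge=7 Juniper=10 → close Dunmere (overflow 8)
  23÷5 = 4 each, +1 to first 3
Round 3: Briarlake=13 Cedarfen=16 Hollowpine=16 Ironridge=11 Juniper=14 → close Cedarfen (overflow 11)
  16÷4 = 4 each, +1 to first 0
Round 4: Briarlake=17 Hollowpine=20 Ironridge=15 Juniper=18 → close Juniper (overflow 13)
  18÷3 = 6 each, +1 to first 0
Round 5: Briarlake=23 Hollowpine=26 Ironridge=21 → close Hollowpine (overflow 18)
  26÷2 = 13 each, +1 to first 0
Round 6: Briarlake=36 Ironridge=34 → close Ironridge (overflow 29)
  34÷1 = 34 each, +1 to first 0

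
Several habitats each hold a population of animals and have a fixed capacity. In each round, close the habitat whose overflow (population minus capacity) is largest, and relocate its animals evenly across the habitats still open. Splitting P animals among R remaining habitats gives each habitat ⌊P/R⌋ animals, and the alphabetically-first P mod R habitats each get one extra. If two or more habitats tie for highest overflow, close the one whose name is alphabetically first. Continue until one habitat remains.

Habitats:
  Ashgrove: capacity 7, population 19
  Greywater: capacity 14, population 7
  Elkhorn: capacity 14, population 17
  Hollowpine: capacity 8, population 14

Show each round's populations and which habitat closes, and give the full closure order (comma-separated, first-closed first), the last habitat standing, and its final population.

Round 1: Ashgrove=19 Elkhorn=17 Greywater=7 Hollowpine=14 → close Ashgrove (overflow 12)
  19÷3 = 6 each, +1 to first 1
Round 2: Elkhorn=24 Greywater=13 Hollowpine=20 → close Hollowpine (overflow 12)
  20÷2 = 10 each, +1 to first 0
Round 3: Elkhorn=34 Greywater=23 → close Elkhorn (overflow 20)
  34÷1 = 34 each, +1 to first 0

Closure order: Ashgrove, Hollowpine, Elkhorn
Last habitat: Greywater with 57 animals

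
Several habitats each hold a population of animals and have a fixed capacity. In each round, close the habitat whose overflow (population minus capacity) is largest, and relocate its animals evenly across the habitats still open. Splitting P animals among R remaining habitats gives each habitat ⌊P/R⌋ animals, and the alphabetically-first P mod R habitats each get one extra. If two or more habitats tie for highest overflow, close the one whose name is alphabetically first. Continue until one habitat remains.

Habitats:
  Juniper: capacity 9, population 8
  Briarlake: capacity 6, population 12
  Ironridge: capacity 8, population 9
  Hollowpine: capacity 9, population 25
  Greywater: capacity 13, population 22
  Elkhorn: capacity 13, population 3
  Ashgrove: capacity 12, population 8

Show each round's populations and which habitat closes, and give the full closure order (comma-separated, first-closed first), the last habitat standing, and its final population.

Closure order: Hollowpine, Greywater, Briarlake, Ironridge, Ashgrove, Juniper
Last habitat: Elkhorn with 87 animals

Round 1: Ashgrove=8 Briarlake=12 Elkhorn=3 Greywater=22 Hollowpine=25 Ironridge=9 Juniper=8 → close Hollowpine (overflow 16)
  25÷6 = 4 each, +1 to first 1
Round 2: Ashgrove=13 Briarlake=16 Elkhorn=7 Greywater=26 Ironridge=13 Juniper=12 → close Greywater (overflow 13)
  26÷5 = 5 each, +1 to first 1
Round 3: Ashgrove=19 Briarlake=21 Elkhorn=12 Ironridge=18 Juniper=17 → close Briarlake (overflow 15)
  21÷4 = 5 each, +1 to first 1
Round 4: Ashgrove=25 Elkhorn=17 Ironridge=23 Juniper=22 → close Ironridge (overflow 15)
  23÷3 = 7 each, +1 to first 2
Round 5: Ashgrove=33 Elkhorn=25 Juniper=29 → close Ashgrove (overflow 21)
  33÷2 = 16 each, +1 to first 1
Round 6: Elkhorn=42 Juniper=45 → close Juniper (overflow 36)
  45÷1 = 45 each, +1 to first 0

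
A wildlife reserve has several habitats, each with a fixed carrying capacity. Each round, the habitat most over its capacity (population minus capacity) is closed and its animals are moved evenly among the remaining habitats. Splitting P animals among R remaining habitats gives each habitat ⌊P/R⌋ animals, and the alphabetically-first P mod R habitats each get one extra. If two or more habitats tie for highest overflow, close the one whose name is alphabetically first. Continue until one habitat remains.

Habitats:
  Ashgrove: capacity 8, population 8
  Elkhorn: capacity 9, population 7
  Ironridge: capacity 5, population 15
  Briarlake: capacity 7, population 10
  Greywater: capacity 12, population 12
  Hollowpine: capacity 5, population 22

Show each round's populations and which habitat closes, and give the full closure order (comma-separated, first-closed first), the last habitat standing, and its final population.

Closure order: Hollowpine, Ironridge, Briarlake, Ashgrove, Elkhorn
Last habitat: Greywater with 74 animals

Round 1: Ashgrove=8 Briarlake=10 Elkhorn=7 Greywater=12 Hollowpine=22 Ironridge=15 → close Hollowpine (overflow 17)
  22÷5 = 4 each, +1 to first 2
Round 2: Ashgrove=13 Briarlake=15 Elkhorn=11 Greywater=16 Ironridge=19 → close Ironridge (overflow 14)
  19÷4 = 4 each, +1 to first 3
Round 3: Ashgrove=18 Briarlake=20 Elkhorn=16 Greywater=20 → close Briarlake (overflow 13)
  20÷3 = 6 each, +1 to first 2
Round 4: Ashgrove=25 Elkhorn=23 Greywater=26 → close Ashgrove (overflow 17)
  25÷2 = 12 each, +1 to first 1
Round 5: Elkhorn=36 Greywater=38 → close Elkhorn (overflow 27)
  36÷1 = 36 each, +1 to first 0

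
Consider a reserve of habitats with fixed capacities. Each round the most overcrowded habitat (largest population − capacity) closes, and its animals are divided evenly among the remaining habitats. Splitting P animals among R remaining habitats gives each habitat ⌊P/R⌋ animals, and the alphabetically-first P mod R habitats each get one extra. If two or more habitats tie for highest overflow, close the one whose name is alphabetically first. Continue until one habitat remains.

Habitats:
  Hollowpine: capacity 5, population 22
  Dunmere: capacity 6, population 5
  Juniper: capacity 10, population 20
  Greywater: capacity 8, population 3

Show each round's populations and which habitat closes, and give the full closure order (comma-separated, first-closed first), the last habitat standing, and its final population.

Closure order: Hollowpine, Juniper, Dunmere
Last habitat: Greywater with 50 animals

Round 1: Dunmere=5 Greywater=3 Hollowpine=22 Juniper=20 → close Hollowpine (overflow 17)
  22÷3 = 7 each, +1 to first 1
Round 2: Dunmere=13 Greywater=10 Juniper=27 → close Juniper (overflow 17)
  27÷2 = 13 each, +1 to first 1
Round 3: Dunmere=27 Greywater=23 → close Dunmere (overflow 21)
  27÷1 = 27 each, +1 to first 0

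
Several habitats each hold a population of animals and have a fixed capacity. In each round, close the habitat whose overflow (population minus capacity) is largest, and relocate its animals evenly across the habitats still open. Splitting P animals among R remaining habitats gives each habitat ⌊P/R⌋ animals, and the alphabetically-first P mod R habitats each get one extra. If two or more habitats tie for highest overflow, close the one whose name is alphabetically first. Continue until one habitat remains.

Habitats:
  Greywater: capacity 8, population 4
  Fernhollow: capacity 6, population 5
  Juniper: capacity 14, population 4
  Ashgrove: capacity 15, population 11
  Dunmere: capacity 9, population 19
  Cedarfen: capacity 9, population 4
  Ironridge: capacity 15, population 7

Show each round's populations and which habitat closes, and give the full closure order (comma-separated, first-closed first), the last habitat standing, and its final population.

Round 1: Ashgrove=11 Cedarfen=4 Dunmere=19 Fernhollow=5 Greywater=4 Ironridge=7 Juniper=4 → close Dunmere (overflow 10)
  19÷6 = 3 each, +1 to first 1
Round 2: Ashgrove=15 Cedarfen=7 Fernhollow=8 Greywater=7 Ironridge=10 Juniper=7 → close Fernhollow (overflow 2)
  8÷5 = 1 each, +1 to first 3
Round 3: Ashgrove=17 Cedarfen=9 Greywater=9 Ironridge=11 Juniper=8 → close Ashgrove (overflow 2)
  17÷4 = 4 each, +1 to first 1
Round 4: Cedarfen=14 Greywater=13 Ironridge=15 Juniper=12 → close Cedarfen (overflow 5)
  14÷3 = 4 each, +1 to first 2
Round 5: Greywater=18 Ironridge=20 Juniper=16 → close Greywater (overflow 10)
  18÷2 = 9 each, +1 to first 0
Round 6: Ironridge=29 Juniper=25 → close Ironridge (overflow 14)
  29÷1 = 29 each, +1 to first 0

Closure order: Dunmere, Fernhollow, Ashgrove, Cedarfen, Greywater, Ironridge
Last habitat: Juniper with 54 animals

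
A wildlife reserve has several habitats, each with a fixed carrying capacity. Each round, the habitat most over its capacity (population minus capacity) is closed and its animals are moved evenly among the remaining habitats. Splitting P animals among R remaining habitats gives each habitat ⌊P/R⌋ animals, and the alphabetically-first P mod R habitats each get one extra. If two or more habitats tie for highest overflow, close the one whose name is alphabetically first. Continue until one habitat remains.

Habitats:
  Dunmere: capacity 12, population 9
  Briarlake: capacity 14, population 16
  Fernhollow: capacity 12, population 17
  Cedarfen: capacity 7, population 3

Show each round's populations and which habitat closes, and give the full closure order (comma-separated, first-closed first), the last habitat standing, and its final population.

Round 1: Briarlake=16 Cedarfen=3 Dunmere=9 Fernhollow=17 → close Fernhollow (overflow 5)
  17÷3 = 5 each, +1 to first 2
Round 2: Briarlake=22 Cedarfen=9 Dunmere=14 → close Briarlake (overflow 8)
  22÷2 = 11 each, +1 to first 0
Round 3: Cedarfen=20 Dunmere=25 → close Cedarfen (overflow 13)
  20÷1 = 20 each, +1 to first 0

Closure order: Fernhollow, Briarlake, Cedarfen
Last habitat: Dunmere with 45 animals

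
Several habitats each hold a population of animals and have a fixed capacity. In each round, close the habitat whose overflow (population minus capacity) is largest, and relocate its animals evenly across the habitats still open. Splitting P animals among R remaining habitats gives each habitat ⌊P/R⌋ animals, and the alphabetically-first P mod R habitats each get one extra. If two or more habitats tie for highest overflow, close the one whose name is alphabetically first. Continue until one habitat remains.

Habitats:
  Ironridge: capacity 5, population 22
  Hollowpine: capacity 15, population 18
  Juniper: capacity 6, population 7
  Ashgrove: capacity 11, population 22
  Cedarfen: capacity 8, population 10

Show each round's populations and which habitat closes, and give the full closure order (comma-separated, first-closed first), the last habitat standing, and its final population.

Round 1: Ashgrove=22 Cedarfen=10 Hollowpine=18 Ironridge=22 Juniper=7 → close Ironridge (overflow 17)
  22÷4 = 5 each, +1 to first 2
Round 2: Ashgrove=28 Cedarfen=16 Hollowpine=23 Juniper=12 → close Ashgrove (overflow 17)
  28÷3 = 9 each, +1 to first 1
Round 3: Cedarfen=26 Hollowpine=32 Juniper=21 → close Cedarfen (overflow 18)
  26÷2 = 13 each, +1 to first 0
Round 4: Hollowpine=45 Juniper=34 → close Hollowpine (overflow 30)
  45÷1 = 45 each, +1 to first 0

Closure order: Ironridge, Ashgrove, Cedarfen, Hollowpine
Last habitat: Juniper with 79 animals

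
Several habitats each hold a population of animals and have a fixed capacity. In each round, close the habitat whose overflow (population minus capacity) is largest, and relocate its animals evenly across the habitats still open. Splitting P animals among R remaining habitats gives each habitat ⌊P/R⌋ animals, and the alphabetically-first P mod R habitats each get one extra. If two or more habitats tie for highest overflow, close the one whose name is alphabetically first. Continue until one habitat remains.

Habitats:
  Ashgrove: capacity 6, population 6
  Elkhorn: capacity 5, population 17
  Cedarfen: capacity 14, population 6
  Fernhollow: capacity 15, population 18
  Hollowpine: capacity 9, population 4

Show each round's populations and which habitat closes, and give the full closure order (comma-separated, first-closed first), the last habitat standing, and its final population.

Closure order: Elkhorn, Fernhollow, Ashgrove, Hollowpine
Last habitat: Cedarfen with 51 animals

Round 1: Ashgrove=6 Cedarfen=6 Elkhorn=17 Fernhollow=18 Hollowpine=4 → close Elkhorn (overflow 12)
  17÷4 = 4 each, +1 to first 1
Round 2: Ashgrove=11 Cedarfen=10 Fernhollow=22 Hollowpine=8 → close Fernhollow (overflow 7)
  22÷3 = 7 each, +1 to first 1
Round 3: Ashgrove=19 Cedarfen=17 Hollowpine=15 → close Ashgrove (overflow 13)
  19÷2 = 9 each, +1 to first 1
Round 4: Cedarfen=27 Hollowpine=24 → close Hollowpine (overflow 15)
  24÷1 = 24 each, +1 to first 0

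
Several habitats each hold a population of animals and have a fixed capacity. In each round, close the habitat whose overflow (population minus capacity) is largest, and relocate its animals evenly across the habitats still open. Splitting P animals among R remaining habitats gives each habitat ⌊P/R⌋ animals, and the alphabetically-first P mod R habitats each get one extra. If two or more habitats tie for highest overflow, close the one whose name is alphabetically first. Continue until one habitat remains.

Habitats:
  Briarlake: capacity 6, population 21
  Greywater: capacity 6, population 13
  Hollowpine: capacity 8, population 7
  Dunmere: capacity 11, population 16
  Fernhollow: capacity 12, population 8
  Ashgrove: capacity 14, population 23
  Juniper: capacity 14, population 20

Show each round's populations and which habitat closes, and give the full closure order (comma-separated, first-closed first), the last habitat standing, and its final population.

Round 1: Ashgrove=23 Briarlake=21 Dunmere=16 Fernhollow=8 Greywater=13 Hollowpine=7 Juniper=20 → close Briarlake (overflow 15)
  21÷6 = 3 each, +1 to first 3
Round 2: Ashgrove=27 Dunmere=20 Fernhollow=12 Greywater=16 Hollowpine=10 Juniper=23 → close Ashgrove (overflow 13)
  27÷5 = 5 each, +1 to first 2
Round 3: Dunmere=26 Fernhollow=18 Greywater=21 Hollowpine=15 Juniper=28 → close Dunmere (overflow 15)
  26÷4 = 6 each, +1 to first 2
Round 4: Fernhollow=25 Greywater=28 Hollowpine=21 Juniper=34 → close Greywater (overflow 22)
  28÷3 = 9 each, +1 to first 1
Round 5: Fernhollow=35 Hollowpine=30 Juniper=43 → close Juniper (overflow 29)
  43÷2 = 21 each, +1 to first 1
Round 6: Fernhollow=57 Hollowpine=51 → close Fernhollow (overflow 45)
  57÷1 = 57 each, +1 to first 0

Closure order: Briarlake, Ashgrove, Dunmere, Greywater, Juniper, Fernhollow
Last habitat: Hollowpine with 108 animals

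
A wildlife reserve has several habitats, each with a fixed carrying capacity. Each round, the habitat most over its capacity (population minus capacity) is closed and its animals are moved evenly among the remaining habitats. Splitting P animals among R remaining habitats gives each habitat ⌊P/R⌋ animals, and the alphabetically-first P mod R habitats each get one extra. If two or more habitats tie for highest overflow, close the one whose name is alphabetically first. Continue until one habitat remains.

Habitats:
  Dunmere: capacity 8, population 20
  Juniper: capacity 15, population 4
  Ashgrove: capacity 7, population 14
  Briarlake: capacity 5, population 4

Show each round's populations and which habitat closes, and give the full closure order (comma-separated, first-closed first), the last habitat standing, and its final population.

Closure order: Dunmere, Ashgrove, Briarlake
Last habitat: Juniper with 42 animals

Round 1: Ashgrove=14 Briarlake=4 Dunmere=20 Juniper=4 → close Dunmere (overflow 12)
  20÷3 = 6 each, +1 to first 2
Round 2: Ashgrove=21 Briarlake=11 Juniper=10 → close Ashgrove (overflow 14)
  21÷2 = 10 each, +1 to first 1
Round 3: Briarlake=22 Juniper=20 → close Briarlake (overflow 17)
  22÷1 = 22 each, +1 to first 0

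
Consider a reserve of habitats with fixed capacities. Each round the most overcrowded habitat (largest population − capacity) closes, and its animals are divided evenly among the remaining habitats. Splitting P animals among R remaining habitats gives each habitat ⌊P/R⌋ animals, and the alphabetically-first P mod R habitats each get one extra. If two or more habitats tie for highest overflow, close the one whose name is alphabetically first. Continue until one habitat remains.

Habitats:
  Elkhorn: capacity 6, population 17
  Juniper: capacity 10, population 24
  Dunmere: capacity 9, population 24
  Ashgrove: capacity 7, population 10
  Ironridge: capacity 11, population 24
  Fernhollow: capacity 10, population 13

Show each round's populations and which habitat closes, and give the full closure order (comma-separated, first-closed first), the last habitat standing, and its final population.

Closure order: Dunmere, Ironridge, Juniper, Elkhorn, Ashgrove
Last habitat: Fernhollow with 112 animals

Round 1: Ashgrove=10 Dunmere=24 Elkhorn=17 Fernhollow=13 Ironridge=24 Juniper=24 → close Dunmere (overflow 15)
  24÷5 = 4 each, +1 to first 4
Round 2: Ashgrove=15 Elkhorn=22 Fernhollow=18 Ironridge=29 Juniper=28 → close Ironridge (overflow 18)
  29÷4 = 7 each, +1 to first 1
Round 3: Ashgrove=23 Elkhorn=29 Fernhollow=25 Juniper=35 → close Juniper (overflow 25)
  35÷3 = 11 each, +1 to first 2
Round 4: Ashgrove=35 Elkhorn=41 Fernhollow=36 → close Elkhorn (overflow 35)
  41÷2 = 20 each, +1 to first 1
Round 5: Ashgrove=56 Fernhollow=56 → close Ashgrove (overflow 49)
  56÷1 = 56 each, +1 to first 0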